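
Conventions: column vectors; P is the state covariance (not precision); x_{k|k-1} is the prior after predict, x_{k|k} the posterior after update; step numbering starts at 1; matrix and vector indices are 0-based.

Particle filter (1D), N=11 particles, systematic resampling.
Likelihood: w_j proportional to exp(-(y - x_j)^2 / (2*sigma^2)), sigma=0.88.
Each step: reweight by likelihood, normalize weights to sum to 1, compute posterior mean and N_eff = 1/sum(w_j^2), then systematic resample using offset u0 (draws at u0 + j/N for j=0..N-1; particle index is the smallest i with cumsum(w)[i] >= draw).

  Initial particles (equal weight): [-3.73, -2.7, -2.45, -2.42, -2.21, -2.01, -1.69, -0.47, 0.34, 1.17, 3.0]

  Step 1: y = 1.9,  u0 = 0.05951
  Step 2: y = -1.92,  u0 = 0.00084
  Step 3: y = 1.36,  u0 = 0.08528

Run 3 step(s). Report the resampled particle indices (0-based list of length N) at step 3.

step 1: w=[0.0000, 0.0000, 0.0000, 0.0000, 0.0000, 0.0000, 0.0002, 0.0190, 0.1483, 0.5058, 0.3267]  mean=1.6130  Neff=2.5979  idx=[8, 8, 9, 9, 9, 9, 9, 10, 10, 10, 10]
step 2: w=[0.4378, 0.4378, 0.0249, 0.0249, 0.0249, 0.0249, 0.0249, 0.0000, 0.0000, 0.0000, 0.0000]  mean=0.4433  Neff=2.5882  idx=[0, 0, 0, 0, 0, 1, 1, 1, 1, 1, 3]
step 3: w=[0.0839, 0.0839, 0.0839, 0.0839, 0.0839, 0.0839, 0.0839, 0.0839, 0.0839, 0.0839, 0.1605]  mean=0.4733  Neff=10.3903  idx=[1, 2, 3, 4, 5, 6, 7, 8, 9, 10, 10]

resampled_idx = [1, 2, 3, 4, 5, 6, 7, 8, 9, 10, 10]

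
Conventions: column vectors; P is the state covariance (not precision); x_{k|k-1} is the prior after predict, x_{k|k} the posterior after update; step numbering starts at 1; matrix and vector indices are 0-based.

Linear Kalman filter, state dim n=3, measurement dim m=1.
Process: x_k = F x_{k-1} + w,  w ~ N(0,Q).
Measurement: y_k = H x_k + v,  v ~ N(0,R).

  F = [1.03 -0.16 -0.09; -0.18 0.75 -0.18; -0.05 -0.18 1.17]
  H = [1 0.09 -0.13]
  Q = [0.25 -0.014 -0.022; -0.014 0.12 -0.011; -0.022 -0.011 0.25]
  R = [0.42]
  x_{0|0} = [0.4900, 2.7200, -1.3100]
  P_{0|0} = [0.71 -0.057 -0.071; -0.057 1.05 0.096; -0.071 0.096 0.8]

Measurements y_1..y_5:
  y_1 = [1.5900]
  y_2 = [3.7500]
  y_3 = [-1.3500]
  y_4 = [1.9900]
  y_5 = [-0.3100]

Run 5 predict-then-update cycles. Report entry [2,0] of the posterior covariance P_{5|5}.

step 1: x^-=[0.1874, 2.1876, -2.0468]  P^-=[1.0713 -0.2961 -0.2048; -0.2961 0.7444 -0.2129; -0.2048 -0.2129 1.3478]  S=[1.5250]  K=[0.7025; -0.1320; -0.2617]  nu=[0.9396]  x^+=[0.8475, 2.0635, -2.2927]  P^+=[0.3188 -0.1546 0.0756; -0.1546 0.7178 -0.2656; 0.0756 -0.2656 1.2433]
step 2: x^-=[0.7491, 1.8078, -3.0963]  P^-=[0.6459 -0.2655 0.0156; -0.2655 0.6927 -0.6230; 0.0156 -0.6230 2.0763]  S=[1.0693]  K=[0.5798; -0.1142; -0.2902]  nu=[2.4357]  x^+=[2.1613, 1.5296, -3.8032]  P^+=[0.2865 -0.1947 0.1956; -0.1947 0.6788 -0.6584; 0.1956 -0.6584 1.9862]
step 3: x^-=[2.3237, 1.4427, -4.8331]  P^-=[0.5963 -0.2800 0.1573; -0.2800 0.8185 -1.1559; 0.1573 -1.1559 3.2426]  S=[1.0135]  K=[0.5433; -0.0553; -0.3633]  nu=[-4.4318]  x^+=[-0.0843, 1.6878, -3.2229]  P^+=[0.2971 -0.2495 0.3574; -0.2495 0.8154 -1.1763; 0.3574 -1.1763 3.1088]
step 4: x^-=[-0.0668, 1.8612, -4.0704]  P^-=[0.5934 -0.3315 0.3366; -0.3315 1.0971 -1.9142; 0.3366 -1.9142 4.9819]  S=[1.0041]  K=[0.5177; 0.0161; -0.4814]  nu=[1.3601]  x^+=[0.6373, 1.8830, -4.7252]  P^+=[0.3243 -0.3398 0.5868; -0.3398 1.0969 -1.9064; 0.5868 -1.9064 4.7492]
step 5: x^-=[0.7804, 2.1481, -5.8993]  P^-=[0.6089 -0.4266 0.5888; -0.4266 1.5459 -3.0075; 0.5888 -3.0075 7.5157]  S=[1.0089]  K=[0.4896; 0.1026; -0.6531]  nu=[-2.0507]  x^+=[-0.2235, 1.9377, -4.5601]  P^+=[0.3671 -0.4773 0.9114; -0.4773 1.5352 -2.9399; 0.9114 -2.9399 7.0855]

P_post[2,0] = 0.9114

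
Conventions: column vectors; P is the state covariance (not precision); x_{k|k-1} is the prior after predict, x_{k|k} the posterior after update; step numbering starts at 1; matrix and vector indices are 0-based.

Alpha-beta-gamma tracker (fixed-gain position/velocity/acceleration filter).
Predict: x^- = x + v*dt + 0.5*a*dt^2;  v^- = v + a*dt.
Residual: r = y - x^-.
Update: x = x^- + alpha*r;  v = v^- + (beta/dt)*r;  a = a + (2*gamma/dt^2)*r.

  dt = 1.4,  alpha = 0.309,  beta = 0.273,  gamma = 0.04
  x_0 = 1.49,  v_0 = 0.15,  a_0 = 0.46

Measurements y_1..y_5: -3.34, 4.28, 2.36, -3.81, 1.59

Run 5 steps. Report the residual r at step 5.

resid = -0.7483

step 1: x_pred=2.1508  r=-5.4908  x^+=0.4541  v^+=-0.2767  a^+=0.2359
step 2: x_pred=0.2979  r=3.9821  x^+=1.5284  v^+=0.8300  a^+=0.3984
step 3: x_pred=3.0809  r=-0.7209  x^+=2.8581  v^+=1.2473  a^+=0.3690
step 4: x_pred=4.9659  r=-8.7759  x^+=2.2542  v^+=0.0525  a^+=0.0108
step 5: x_pred=2.3383  r=-0.7483  x^+=2.1071  v^+=-0.0783  a^+=-0.0197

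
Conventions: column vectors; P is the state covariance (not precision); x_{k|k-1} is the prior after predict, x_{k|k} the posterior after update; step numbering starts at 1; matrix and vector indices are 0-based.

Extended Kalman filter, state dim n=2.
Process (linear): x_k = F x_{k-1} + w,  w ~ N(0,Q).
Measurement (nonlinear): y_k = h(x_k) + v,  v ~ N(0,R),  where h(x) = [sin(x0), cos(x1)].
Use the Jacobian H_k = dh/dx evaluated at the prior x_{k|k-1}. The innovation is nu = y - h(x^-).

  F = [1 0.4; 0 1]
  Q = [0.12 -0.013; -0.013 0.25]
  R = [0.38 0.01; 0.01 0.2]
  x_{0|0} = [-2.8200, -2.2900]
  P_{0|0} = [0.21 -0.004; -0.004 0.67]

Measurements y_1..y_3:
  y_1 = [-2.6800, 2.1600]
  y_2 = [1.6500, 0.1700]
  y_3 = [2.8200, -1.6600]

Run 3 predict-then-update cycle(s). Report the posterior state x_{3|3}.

step 1: x^-=[-3.7360, -2.2900]  P^-=[0.4340 0.2510; 0.2510 0.9200]  H_jac=[-0.8285 0.0000; 0.0000 0.7523]  S=[0.6779 -0.1464; -0.1464 0.7207]  K=[-0.4956 0.1613; -0.1039 0.9392]  nu=[-3.2400, 2.8188]  x^+=[-1.6757, 0.6940]  P^+=[0.2254 0.0363; 0.0363 0.2483]
step 2: x^-=[-1.3981, 0.6940]  P^-=[0.4141 0.1226; 0.1226 0.4983]  H_jac=[0.1719 0.0000; 0.0000 -0.6396]  S=[0.3922 -0.0035; -0.0035 0.4039]  K=[0.1798 -0.1926; 0.0467 -0.7888]  nu=[2.6351, -0.5987]  x^+=[-0.8090, 1.2894]  P^+=[0.3862 0.0574; 0.0574 0.2459]
step 3: x^-=[-0.2932, 1.2894]  P^-=[0.5915 0.1428; 0.1428 0.4959]  H_jac=[0.9573 0.0000; 0.0000 -0.9607]  S=[0.9221 -0.1213; -0.1213 0.6577]  K=[0.6013 -0.0977; 0.0543 -0.7144]  nu=[3.1091, -1.9377]  x^+=[1.7653, 2.8423]  P^+=[0.2376 0.0141; 0.0141 0.1482]

x_post = [1.7653, 2.8423]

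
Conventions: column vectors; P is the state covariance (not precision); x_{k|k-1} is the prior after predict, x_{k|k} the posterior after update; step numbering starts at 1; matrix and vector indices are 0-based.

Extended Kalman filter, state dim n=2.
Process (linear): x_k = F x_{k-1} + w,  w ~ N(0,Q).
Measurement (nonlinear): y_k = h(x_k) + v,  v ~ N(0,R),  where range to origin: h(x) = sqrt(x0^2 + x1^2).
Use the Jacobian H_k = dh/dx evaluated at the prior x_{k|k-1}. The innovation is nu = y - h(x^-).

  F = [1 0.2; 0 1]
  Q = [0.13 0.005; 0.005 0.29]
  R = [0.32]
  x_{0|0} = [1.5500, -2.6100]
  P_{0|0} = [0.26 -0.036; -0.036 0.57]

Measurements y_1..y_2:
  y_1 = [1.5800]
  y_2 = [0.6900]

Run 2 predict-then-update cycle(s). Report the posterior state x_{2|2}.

x_post = [0.5926, -1.0118]

step 1: x^-=[1.0280, -2.6100]  P^-=[0.3984 0.0830; 0.0830 0.8600]  H_jac=[0.3665 -0.9304]  S=[1.0614]  K=[0.0648; -0.7252]  nu=[-1.2252]  x^+=[0.9486, -1.7215]  P^+=[0.3939 0.1329; 0.1329 0.3018]
step 2: x^-=[0.6043, -1.7215]  P^-=[0.5892 0.1982; 0.1982 0.5918]  H_jac=[0.3312 -0.9436]  S=[0.7876]  K=[0.0103; -0.6256]  nu=[-1.1345]  x^+=[0.5926, -1.0118]  P^+=[0.5891 0.2033; 0.2033 0.2835]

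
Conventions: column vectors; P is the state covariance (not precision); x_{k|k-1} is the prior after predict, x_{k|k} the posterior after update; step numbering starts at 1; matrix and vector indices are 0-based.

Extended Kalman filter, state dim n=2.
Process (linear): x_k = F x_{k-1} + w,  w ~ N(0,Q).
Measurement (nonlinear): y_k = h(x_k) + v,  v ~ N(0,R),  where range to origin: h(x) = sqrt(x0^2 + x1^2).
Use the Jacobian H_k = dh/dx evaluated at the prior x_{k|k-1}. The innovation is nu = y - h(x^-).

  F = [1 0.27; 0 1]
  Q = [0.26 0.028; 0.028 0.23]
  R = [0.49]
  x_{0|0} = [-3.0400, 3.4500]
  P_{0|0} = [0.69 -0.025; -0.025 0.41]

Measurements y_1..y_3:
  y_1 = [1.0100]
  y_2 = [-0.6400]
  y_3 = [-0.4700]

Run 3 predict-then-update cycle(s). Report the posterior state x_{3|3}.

x_post = [0.3826, 0.5934]

step 1: x^-=[-2.1085, 3.4500]  P^-=[0.9664 0.1137; 0.1137 0.6400]  H_jac=[-0.5215 0.8533]  S=[1.1176]  K=[-0.3641; 0.4356]  nu=[-3.0333]  x^+=[-1.0040, 2.1287]  P^+=[0.8182 0.2910; 0.2910 0.4280]
step 2: x^-=[-0.4292, 2.1287]  P^-=[1.2665 0.4345; 0.4345 0.6580]  H_jac=[-0.1977 0.9803]  S=[1.0034]  K=[0.1750; 0.5572]  nu=[-2.8116]  x^+=[-0.9213, 0.5621]  P^+=[1.2358 0.3367; 0.3367 0.3464]
step 3: x^-=[-0.7695, 0.5621]  P^-=[1.7029 0.4582; 0.4582 0.5764]  H_jac=[-0.8075 0.5898]  S=[1.3645]  K=[-0.8097; -0.0220]  nu=[-1.4229]  x^+=[0.3826, 0.5934]  P^+=[0.8082 0.4339; 0.4339 0.5758]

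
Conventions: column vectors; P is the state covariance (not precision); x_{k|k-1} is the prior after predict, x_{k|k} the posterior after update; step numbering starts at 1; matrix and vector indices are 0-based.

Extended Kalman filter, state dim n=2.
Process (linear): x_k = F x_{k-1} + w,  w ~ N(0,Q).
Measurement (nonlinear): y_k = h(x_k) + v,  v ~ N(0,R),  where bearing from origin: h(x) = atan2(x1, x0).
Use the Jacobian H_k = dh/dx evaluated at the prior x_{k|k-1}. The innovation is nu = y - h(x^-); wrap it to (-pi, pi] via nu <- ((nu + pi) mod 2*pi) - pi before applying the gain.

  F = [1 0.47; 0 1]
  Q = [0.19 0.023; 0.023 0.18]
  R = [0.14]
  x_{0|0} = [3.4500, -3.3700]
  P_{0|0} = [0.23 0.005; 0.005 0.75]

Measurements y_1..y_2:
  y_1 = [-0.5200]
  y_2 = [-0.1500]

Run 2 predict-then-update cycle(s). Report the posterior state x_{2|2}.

step 1: x^-=[1.8661, -3.3700]  P^-=[0.5904 0.3805; 0.3805 0.9300]  H_jac=[0.2271 0.1258]  S=[0.2069]  K=[0.8793; 0.9830]  nu=[0.5451]  x^+=[2.3454, -2.8342]  P^+=[0.4304 0.2017; 0.2017 0.7301]
step 2: x^-=[1.0133, -2.8342]  P^-=[0.9713 0.5678; 0.5678 0.9101]  H_jac=[0.3128 0.1119]  S=[0.2862]  K=[1.2837; 0.9764]  nu=[1.0774]  x^+=[2.3964, -1.7822]  P^+=[0.4997 0.2091; 0.2091 0.6373]

x_post = [2.3964, -1.7822]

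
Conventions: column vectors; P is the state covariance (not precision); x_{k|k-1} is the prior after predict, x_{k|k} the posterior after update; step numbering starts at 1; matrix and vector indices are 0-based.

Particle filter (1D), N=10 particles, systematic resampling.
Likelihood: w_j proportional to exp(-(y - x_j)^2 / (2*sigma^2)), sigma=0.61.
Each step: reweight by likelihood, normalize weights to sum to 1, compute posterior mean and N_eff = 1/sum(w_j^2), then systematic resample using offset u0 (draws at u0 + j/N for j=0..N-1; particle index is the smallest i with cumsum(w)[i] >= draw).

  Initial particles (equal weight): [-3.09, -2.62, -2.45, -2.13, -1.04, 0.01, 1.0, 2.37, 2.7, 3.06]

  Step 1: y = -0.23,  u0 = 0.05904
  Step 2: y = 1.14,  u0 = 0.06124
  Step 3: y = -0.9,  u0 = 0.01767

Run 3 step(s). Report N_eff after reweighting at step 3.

N_eff = 5.2379

step 1: w=[0.0000, 0.0003, 0.0009, 0.0053, 0.2797, 0.6252, 0.0885, 0.0001, 0.0000, 0.0000]  mean=-0.2103  Neff=2.0965  idx=[4, 4, 4, 5, 5, 5, 5, 5, 5, 6]
step 2: w=[0.0008, 0.0008, 0.0008, 0.0874, 0.0874, 0.0874, 0.0874, 0.0874, 0.0874, 0.4733]  mean=0.4760  Neff=3.7064  idx=[3, 4, 5, 7, 8, 9, 9, 9, 9, 9]
step 3: w=[0.1954, 0.1954, 0.1954, 0.1954, 0.1954, 0.0046, 0.0046, 0.0046, 0.0046, 0.0046]  mean=0.0330  Neff=5.2379  idx=[0, 0, 1, 1, 2, 2, 3, 3, 4, 4]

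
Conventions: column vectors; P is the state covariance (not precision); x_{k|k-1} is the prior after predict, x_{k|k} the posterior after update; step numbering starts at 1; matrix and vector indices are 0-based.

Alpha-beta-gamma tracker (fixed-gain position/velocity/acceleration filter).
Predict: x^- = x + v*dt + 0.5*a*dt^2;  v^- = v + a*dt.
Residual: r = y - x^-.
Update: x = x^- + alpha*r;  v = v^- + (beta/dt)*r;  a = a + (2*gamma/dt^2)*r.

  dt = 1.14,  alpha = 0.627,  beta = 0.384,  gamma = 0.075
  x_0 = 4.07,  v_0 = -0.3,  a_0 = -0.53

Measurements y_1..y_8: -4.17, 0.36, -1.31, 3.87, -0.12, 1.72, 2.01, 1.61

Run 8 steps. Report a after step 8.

step 1: x_pred=3.3836  r=-7.5536  x^+=-1.3525  v^+=-3.4486  a^+=-1.4018
step 2: x_pred=-6.1948  r=6.5548  x^+=-2.0849  v^+=-2.8387  a^+=-0.6453
step 3: x_pred=-5.7404  r=4.4304  x^+=-2.9625  v^+=-2.0820  a^+=-0.1339
step 4: x_pred=-5.4231  r=9.2931  x^+=0.4037  v^+=0.8956  a^+=0.9387
step 5: x_pred=2.0346  r=-2.1546  x^+=0.6837  v^+=1.2399  a^+=0.6900
step 6: x_pred=2.5456  r=-0.8256  x^+=2.0279  v^+=1.7484  a^+=0.5947
step 7: x_pred=4.4076  r=-2.3976  x^+=2.9043  v^+=1.6188  a^+=0.3180
step 8: x_pred=4.9564  r=-3.3464  x^+=2.8582  v^+=0.8541  a^+=-0.0683

a_post = -0.0683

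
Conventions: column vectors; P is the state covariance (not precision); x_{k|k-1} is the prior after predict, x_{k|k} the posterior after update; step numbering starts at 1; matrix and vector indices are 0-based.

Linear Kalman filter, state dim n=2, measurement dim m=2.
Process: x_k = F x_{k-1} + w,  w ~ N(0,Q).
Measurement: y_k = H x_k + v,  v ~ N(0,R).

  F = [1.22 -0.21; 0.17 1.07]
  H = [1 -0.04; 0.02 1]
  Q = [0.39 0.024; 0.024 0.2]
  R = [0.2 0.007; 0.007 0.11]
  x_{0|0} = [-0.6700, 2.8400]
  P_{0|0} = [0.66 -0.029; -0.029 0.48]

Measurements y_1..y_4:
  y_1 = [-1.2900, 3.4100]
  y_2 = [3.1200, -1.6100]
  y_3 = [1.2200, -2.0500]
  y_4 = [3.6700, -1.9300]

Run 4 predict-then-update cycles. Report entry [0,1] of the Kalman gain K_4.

step 1: x^-=[-1.4138, 2.9249]  P^-=[1.4084 0.0162; 0.0162 0.7581]  S=[1.6083 0.0210; 0.0210 0.8693]  K=[0.8749 0.0299; -0.0202 0.8729]  nu=[0.2408, 0.5134]  x^+=[-1.1878, 3.3682]  P^+=[0.1754 0.0059; 0.0059 0.0958]
step 2: x^-=[-2.1564, 3.4020]  P^-=[0.6523 0.0464; 0.0464 0.3169]  S=[0.8491 0.0537; 0.0537 0.4290]  K=[0.7633 0.0429; -0.0072 0.7417]  nu=[5.4125, -4.9689]  x^+=[1.7617, -0.3226]  P^+=[0.1532 0.0070; 0.0070 0.0814]
step 3: x^-=[2.2171, -0.0457]  P^-=[0.6181 0.0464; 0.0464 0.3002]  S=[0.8149 0.0537; 0.0537 0.4123]  K=[0.7533 0.0444; -0.0060 0.7311]  nu=[-0.9989, -2.0487]  x^+=[1.3737, -1.5375]  P^+=[0.1513 0.0071; 0.0071 0.0802]
step 4: x^-=[1.9988, -1.4116]  P^-=[0.6150 0.0464; 0.0464 0.2988]  S=[0.8118 0.0537; 0.0537 0.4109]  K=[0.7524 0.0445; -0.0059 0.7302]  nu=[1.6148, -0.5584]  x^+=[3.1888, -1.8288]  P^+=[0.1511 0.0071; 0.0071 0.0801]

K[0,1] = 0.0445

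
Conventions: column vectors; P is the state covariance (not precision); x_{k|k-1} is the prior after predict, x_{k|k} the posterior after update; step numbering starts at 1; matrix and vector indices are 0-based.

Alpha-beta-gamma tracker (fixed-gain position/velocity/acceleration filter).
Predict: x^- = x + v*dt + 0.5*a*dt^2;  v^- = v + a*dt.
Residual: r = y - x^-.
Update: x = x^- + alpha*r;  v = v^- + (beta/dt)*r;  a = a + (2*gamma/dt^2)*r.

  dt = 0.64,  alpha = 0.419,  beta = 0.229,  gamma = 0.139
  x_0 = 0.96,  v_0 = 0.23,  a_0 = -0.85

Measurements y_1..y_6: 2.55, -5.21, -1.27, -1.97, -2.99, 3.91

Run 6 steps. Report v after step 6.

step 1: x_pred=0.9331  r=1.6169  x^+=1.6106  v^+=0.2645  a^+=0.2474
step 2: x_pred=1.8306  r=-7.0406  x^+=-1.1194  v^+=-2.0963  a^+=-4.5311
step 3: x_pred=-3.3891  r=2.1191  x^+=-2.5012  v^+=-4.2380  a^+=-3.0929
step 4: x_pred=-5.8469  r=3.8769  x^+=-4.2225  v^+=-4.8303  a^+=-0.4616
step 5: x_pred=-7.4084  r=4.4184  x^+=-5.5571  v^+=-3.5447  a^+=2.5372
step 6: x_pred=-7.3061  r=11.2161  x^+=-2.6065  v^+=2.0924  a^+=10.1497

v_post = 2.0924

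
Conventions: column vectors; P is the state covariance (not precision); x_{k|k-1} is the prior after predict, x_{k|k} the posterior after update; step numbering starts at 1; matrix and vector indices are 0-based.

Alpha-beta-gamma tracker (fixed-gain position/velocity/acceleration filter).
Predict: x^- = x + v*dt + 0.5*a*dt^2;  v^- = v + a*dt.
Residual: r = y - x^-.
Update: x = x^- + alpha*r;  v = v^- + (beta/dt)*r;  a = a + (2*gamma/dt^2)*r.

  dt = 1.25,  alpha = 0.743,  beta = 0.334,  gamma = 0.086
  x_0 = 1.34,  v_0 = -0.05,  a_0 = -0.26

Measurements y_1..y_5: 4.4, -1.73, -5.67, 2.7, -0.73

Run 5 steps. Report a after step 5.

a_post = 0.3241

step 1: x_pred=1.0744  r=3.3256  x^+=3.5453  v^+=0.5136  a^+=0.1061
step 2: x_pred=4.2702  r=-6.0002  x^+=-0.1879  v^+=-0.9570  a^+=-0.5544
step 3: x_pred=-1.8174  r=-3.8526  x^+=-4.6799  v^+=-2.6795  a^+=-0.9785
step 4: x_pred=-8.7937  r=11.4937  x^+=-0.2539  v^+=-0.8315  a^+=0.2867
step 5: x_pred=-1.0693  r=0.3393  x^+=-0.8172  v^+=-0.3825  a^+=0.3241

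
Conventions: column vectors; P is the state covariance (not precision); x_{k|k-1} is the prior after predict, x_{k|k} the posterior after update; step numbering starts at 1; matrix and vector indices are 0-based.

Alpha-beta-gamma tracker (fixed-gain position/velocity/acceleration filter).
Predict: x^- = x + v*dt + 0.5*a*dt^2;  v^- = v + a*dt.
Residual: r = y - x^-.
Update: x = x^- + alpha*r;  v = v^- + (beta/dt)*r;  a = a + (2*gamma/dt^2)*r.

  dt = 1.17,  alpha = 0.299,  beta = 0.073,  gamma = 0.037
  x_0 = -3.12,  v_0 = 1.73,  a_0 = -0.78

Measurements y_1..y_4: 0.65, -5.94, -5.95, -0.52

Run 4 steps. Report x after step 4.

step 1: x_pred=-1.6298  r=2.2798  x^+=-0.9481  v^+=0.9596  a^+=-0.6568
step 2: x_pred=-0.2749  r=-5.6651  x^+=-1.9687  v^+=-0.1622  a^+=-0.9630
step 3: x_pred=-2.8177  r=-3.1323  x^+=-3.7542  v^+=-1.4844  a^+=-1.1323
step 4: x_pred=-6.2660  r=5.7460  x^+=-4.5479  v^+=-2.4507  a^+=-0.8217

x_post = -4.5479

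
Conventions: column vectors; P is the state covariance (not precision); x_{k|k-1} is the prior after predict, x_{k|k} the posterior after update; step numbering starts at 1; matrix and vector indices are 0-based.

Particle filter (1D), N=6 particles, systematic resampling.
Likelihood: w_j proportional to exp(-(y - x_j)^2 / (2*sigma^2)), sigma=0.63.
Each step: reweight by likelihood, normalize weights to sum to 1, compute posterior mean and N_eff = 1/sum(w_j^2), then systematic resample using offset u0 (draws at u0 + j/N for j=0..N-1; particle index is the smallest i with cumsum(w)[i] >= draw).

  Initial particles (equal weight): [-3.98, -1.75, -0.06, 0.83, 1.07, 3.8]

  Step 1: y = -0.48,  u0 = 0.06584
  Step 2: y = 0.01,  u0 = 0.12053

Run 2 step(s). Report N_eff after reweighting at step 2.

step 1: w=[0.0000, 0.1197, 0.7310, 0.1051, 0.0443, 0.0000]  mean=-0.1187  Neff=1.7804  idx=[1, 2, 2, 2, 2, 3]
step 2: w=[0.0046, 0.2246, 0.2246, 0.2246, 0.2246, 0.0969]  mean=0.0185  Neff=4.7336  idx=[1, 2, 3, 3, 4, 5]

N_eff = 4.7336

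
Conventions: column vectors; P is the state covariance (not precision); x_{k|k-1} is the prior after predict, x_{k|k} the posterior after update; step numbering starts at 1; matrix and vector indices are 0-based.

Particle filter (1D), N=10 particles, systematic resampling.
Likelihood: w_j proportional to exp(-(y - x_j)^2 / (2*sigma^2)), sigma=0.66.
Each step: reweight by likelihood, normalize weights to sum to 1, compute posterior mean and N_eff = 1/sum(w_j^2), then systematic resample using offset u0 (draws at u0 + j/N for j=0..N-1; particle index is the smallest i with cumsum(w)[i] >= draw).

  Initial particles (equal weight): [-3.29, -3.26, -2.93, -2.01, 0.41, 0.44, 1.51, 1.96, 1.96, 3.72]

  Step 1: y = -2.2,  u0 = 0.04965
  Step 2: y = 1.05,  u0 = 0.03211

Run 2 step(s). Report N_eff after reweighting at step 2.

N_eff = 5.0025

step 1: w=[0.1257, 0.1354, 0.2667, 0.4718, 0.0002, 0.0002, 0.0000, 0.0000, 0.0000, 0.0000]  mean=-2.5847  Neff=3.0501  idx=[0, 1, 1, 2, 2, 3, 3, 3, 3, 3]
step 2: w=[0.0000, 0.0000, 0.0000, 0.0001, 0.0001, 0.1999, 0.1999, 0.1999, 0.1999, 0.1999]  mean=-2.0102  Neff=5.0025  idx=[5, 5, 6, 6, 7, 7, 8, 8, 9, 9]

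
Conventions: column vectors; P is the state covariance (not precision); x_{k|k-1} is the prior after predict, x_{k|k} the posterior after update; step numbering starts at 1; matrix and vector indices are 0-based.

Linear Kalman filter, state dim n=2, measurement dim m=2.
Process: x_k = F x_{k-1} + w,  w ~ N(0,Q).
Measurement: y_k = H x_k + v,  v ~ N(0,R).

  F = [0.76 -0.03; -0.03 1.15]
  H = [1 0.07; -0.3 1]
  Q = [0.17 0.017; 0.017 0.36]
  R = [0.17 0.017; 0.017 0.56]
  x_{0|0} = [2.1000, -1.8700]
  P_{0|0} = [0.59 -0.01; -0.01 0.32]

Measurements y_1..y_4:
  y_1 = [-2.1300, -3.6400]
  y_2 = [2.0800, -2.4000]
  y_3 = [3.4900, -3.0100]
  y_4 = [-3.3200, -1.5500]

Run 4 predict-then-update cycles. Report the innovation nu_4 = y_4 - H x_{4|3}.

innov = [-5.0622, 1.9434]

step 1: x^-=[1.6521, -2.2135]  P^-=[0.5115 -0.0162; -0.0162 0.7844]  S=[0.6831 -0.0974; -0.0974 1.4002]  K=[0.7372 -0.0699; 0.1384 0.5733]  nu=[-3.6272, -0.9309]  x^+=[-0.9568, -3.2492]  P^+=[0.1234 0.0104; 0.0104 0.3265]
step 2: x^-=[-0.6297, -3.7079]  P^-=[0.2411 0.0120; 0.0120 0.7912]  S=[0.4167 0.0118; 0.0118 1.3657]  K=[0.5821 -0.0492; 0.1455 0.5755]  nu=[2.9692, 1.1190]  x^+=[1.0436, -2.6320]  P^+=[0.0973 0.0115; 0.0115 0.3282]
step 3: x^-=[0.8721, -3.0582]  P^-=[0.2260 0.0136; 0.0136 0.7933]  S=[0.4018 0.0180; 0.0180 1.3655]  K=[0.5669 -0.0472; 0.1461 0.5761]  nu=[2.8320, 0.3098]  x^+=[2.4630, -2.4658]  P^+=[0.0948 0.0116; 0.0116 0.3286]
step 4: x^-=[1.9459, -2.9096]  P^-=[0.2245 0.0137; 0.0137 0.7938]  S=[0.4003 0.0186; 0.0186 1.3658]  K=[0.5654 -0.0470; 0.1462 0.5762]  nu=[-5.0622, 1.9434]  x^+=[-1.0076, -2.5299]  P^+=[0.0945 0.0116; 0.0116 0.3287]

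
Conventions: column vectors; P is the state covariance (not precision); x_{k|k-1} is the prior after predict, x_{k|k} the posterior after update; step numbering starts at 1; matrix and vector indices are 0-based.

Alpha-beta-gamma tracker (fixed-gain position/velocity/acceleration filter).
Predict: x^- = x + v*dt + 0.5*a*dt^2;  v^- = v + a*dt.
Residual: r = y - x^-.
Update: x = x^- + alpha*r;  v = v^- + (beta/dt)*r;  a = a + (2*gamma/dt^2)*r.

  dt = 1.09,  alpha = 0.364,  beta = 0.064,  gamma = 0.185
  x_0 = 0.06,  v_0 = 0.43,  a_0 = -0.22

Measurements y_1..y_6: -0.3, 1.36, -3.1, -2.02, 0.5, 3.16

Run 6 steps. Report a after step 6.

a_post = 3.0771

step 1: x_pred=0.3980  r=-0.6980  x^+=0.1439  v^+=0.1492  a^+=-0.4374
step 2: x_pred=0.0468  r=1.3132  x^+=0.5248  v^+=-0.2504  a^+=-0.0284
step 3: x_pred=0.2350  r=-3.3350  x^+=-0.9790  v^+=-0.4772  a^+=-1.0670
step 4: x_pred=-2.1329  r=0.1129  x^+=-2.0918  v^+=-1.6336  a^+=-1.0318
step 5: x_pred=-4.4854  r=4.9854  x^+=-2.6707  v^+=-2.4655  a^+=0.5207
step 6: x_pred=-5.0488  r=8.2088  x^+=-2.0608  v^+=-1.4159  a^+=3.0771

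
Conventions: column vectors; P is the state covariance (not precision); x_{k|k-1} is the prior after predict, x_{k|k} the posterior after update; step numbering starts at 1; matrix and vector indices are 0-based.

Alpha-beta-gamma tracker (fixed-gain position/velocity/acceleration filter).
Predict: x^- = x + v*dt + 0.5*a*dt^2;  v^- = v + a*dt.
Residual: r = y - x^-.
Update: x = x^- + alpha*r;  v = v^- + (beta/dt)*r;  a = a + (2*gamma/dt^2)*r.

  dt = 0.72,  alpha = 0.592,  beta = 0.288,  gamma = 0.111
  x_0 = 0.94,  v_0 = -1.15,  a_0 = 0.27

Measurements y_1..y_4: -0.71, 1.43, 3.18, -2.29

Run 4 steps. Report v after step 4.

step 1: x_pred=0.1820  r=-0.8920  x^+=-0.3461  v^+=-1.3124  a^+=-0.1120
step 2: x_pred=-1.3200  r=2.7500  x^+=0.3080  v^+=-0.2930  a^+=1.0657
step 3: x_pred=0.3732  r=2.8068  x^+=2.0348  v^+=1.5970  a^+=2.2677
step 4: x_pred=3.7724  r=-6.0624  x^+=0.1835  v^+=0.8047  a^+=-0.3285

v_post = 0.8047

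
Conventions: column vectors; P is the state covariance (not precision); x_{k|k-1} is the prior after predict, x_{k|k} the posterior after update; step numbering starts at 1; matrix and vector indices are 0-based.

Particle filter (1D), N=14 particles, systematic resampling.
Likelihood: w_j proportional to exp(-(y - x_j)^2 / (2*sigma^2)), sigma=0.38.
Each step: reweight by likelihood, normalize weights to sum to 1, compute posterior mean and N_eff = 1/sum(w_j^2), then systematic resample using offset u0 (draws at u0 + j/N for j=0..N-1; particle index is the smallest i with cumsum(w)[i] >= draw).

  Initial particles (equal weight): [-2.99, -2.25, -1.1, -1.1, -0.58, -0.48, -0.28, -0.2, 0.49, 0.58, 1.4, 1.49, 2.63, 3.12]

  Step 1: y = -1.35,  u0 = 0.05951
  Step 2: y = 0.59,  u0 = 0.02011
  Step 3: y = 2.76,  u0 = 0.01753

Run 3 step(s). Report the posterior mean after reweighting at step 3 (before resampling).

post_mean = -0.2801

step 1: w=[0.0000, 0.0318, 0.4235, 0.4235, 0.0675, 0.0382, 0.0100, 0.0054, 0.0000, 0.0000, 0.0000, 0.0000, 0.0000, 0.0000]  mean=-1.0648  Neff=2.7332  idx=[2, 2, 2, 2, 2, 2, 3, 3, 3, 3, 3, 3, 4, 6]
step 2: w=[0.0006, 0.0006, 0.0006, 0.0006, 0.0006, 0.0006, 0.0006, 0.0006, 0.0006, 0.0006, 0.0006, 0.0006, 0.1065, 0.8861]  mean=-0.3180  Neff=1.2554  idx=[12, 12, 13, 13, 13, 13, 13, 13, 13, 13, 13, 13, 13, 13]
step 3: w=[0.0001, 0.0001, 0.0833, 0.0833, 0.0833, 0.0833, 0.0833, 0.0833, 0.0833, 0.0833, 0.0833, 0.0833, 0.0833, 0.0833]  mean=-0.2801  Neff=12.0053  idx=[2, 3, 3, 4, 5, 6, 7, 8, 9, 9, 10, 11, 12, 13]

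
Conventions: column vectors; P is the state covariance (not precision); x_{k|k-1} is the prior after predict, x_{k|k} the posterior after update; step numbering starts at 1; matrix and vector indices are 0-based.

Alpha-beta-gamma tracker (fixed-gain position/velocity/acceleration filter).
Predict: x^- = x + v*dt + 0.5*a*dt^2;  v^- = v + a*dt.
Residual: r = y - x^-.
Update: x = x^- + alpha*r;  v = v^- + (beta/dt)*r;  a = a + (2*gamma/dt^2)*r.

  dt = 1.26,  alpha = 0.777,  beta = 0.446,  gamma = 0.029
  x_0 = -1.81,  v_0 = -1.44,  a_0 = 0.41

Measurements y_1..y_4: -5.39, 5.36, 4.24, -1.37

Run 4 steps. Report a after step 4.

step 1: x_pred=-3.2989  r=-2.0911  x^+=-4.9237  v^+=-1.6636  a^+=0.3336
step 2: x_pred=-6.7550  r=12.1150  x^+=2.6584  v^+=3.0451  a^+=0.7762
step 3: x_pred=7.1113  r=-2.8713  x^+=4.8803  v^+=3.0068  a^+=0.6713
step 4: x_pred=9.2017  r=-10.5717  x^+=0.9875  v^+=0.1106  a^+=0.2851

a_post = 0.2851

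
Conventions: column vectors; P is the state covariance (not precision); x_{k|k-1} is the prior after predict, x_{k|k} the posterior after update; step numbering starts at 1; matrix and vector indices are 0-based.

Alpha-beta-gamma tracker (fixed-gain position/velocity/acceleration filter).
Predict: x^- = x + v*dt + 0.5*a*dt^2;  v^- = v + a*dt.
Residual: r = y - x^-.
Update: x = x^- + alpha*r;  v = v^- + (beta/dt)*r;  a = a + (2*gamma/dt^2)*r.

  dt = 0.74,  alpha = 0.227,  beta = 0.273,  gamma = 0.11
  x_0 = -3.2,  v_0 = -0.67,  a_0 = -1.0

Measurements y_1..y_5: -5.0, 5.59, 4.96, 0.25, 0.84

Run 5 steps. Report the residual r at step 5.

resid = -10.9754

step 1: x_pred=-3.9696  r=-1.0304  x^+=-4.2035  v^+=-1.7901  a^+=-1.4140
step 2: x_pred=-5.9153  r=11.5053  x^+=-3.3036  v^+=1.4081  a^+=3.2083
step 3: x_pred=-1.3832  r=6.3432  x^+=0.0567  v^+=6.1224  a^+=5.7567
step 4: x_pred=6.1634  r=-5.9134  x^+=4.8211  v^+=8.2008  a^+=3.3810
step 5: x_pred=11.8154  r=-10.9754  x^+=9.3240  v^+=6.6537  a^+=-1.0284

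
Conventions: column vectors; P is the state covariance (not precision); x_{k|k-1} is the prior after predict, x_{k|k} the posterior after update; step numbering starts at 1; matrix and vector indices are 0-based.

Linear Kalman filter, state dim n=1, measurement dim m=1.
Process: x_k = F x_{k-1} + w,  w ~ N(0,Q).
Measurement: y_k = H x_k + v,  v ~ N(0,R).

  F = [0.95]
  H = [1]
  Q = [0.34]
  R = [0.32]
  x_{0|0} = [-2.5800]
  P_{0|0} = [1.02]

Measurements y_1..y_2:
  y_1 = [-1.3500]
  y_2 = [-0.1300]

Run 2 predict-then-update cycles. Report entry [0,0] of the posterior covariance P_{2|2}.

P_post[0,0] = 0.2050

step 1: x^-=[-2.4510]  P^-=[1.2606]  S=[1.5806]  K=[0.7975]  nu=[1.1010]  x^+=[-1.5729]  P^+=[0.2552]
step 2: x^-=[-1.4943]  P^-=[0.5703]  S=[0.8903]  K=[0.6406]  nu=[1.3643]  x^+=[-0.6203]  P^+=[0.2050]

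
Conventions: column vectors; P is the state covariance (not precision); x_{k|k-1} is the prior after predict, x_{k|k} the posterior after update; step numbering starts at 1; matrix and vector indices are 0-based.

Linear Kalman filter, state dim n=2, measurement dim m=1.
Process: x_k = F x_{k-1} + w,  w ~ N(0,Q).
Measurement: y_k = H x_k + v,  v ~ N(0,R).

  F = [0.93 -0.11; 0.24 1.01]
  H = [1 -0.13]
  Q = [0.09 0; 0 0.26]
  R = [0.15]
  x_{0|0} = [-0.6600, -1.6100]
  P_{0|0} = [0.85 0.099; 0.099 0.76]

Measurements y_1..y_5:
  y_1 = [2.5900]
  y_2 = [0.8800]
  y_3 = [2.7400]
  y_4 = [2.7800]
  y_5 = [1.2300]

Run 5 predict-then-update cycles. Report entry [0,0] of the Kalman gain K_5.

K[0,0] = 0.4728

step 1: x^-=[-0.4367, -1.7845]  P^-=[0.8141 0.1957; 0.1957 1.1322]  S=[0.9324]  K=[0.8459; 0.0520]  nu=[2.7947]  x^+=[1.9273, -1.6392]  P^+=[0.1470 0.1547; 0.1547 1.1297]
step 2: x^-=[1.9727, -1.1931]  P^-=[0.1992 0.0485; 0.0485 1.4959]  S=[0.3618]  K=[0.5330; -0.4034]  nu=[-1.2478]  x^+=[1.3076, -0.6896]  P^+=[0.0964 0.1263; 0.1263 1.4370]
step 3: x^-=[1.2920, -0.3827]  P^-=[0.1649 -0.0228; -0.0228 1.7926]  S=[0.3511]  K=[0.4781; -0.7288]  nu=[1.3983]  x^+=[1.9604, -1.4017]  P^+=[0.0846 0.0995; 0.0995 1.6061]
step 4: x^-=[1.9774, -0.9452]  P^-=[0.1623 -0.0687; -0.0687 1.9515]  S=[0.3631]  K=[0.4715; -0.8879]  nu=[0.6797]  x^+=[2.2979, -1.5488]  P^+=[0.0816 0.0833; 0.0833 1.6653]
step 5: x^-=[2.3074, -1.0128]  P^-=[0.1636 -0.0908; -0.0908 2.0038]  S=[0.3711]  K=[0.4728; -0.9465]  nu=[-1.2091]  x^+=[1.7358, 0.1316]  P^+=[0.0807 0.0753; 0.0753 1.6713]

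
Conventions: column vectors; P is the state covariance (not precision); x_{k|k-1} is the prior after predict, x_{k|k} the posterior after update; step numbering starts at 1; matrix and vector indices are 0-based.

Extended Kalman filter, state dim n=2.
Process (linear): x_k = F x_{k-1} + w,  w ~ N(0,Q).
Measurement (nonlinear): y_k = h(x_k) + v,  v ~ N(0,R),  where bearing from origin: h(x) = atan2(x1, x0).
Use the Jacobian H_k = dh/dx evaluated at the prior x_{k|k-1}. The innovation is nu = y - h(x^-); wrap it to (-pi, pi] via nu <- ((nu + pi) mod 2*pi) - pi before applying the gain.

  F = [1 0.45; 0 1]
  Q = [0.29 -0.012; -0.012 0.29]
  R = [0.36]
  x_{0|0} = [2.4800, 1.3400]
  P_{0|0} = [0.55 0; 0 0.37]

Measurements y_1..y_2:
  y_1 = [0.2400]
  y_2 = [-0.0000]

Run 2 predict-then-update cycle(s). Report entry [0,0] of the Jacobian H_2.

step 1: x^-=[3.0830, 1.3400]  P^-=[0.9149 0.1545; 0.1545 0.6600]  H_jac=[-0.1186 0.2728]  S=[0.4120]  K=[-0.1610; 0.3926]  nu=[-0.1700]  x^+=[3.1104, 1.2733]  P^+=[0.9042 0.1805; 0.1805 0.5965]
step 2: x^-=[3.6833, 1.2733]  P^-=[1.4775 0.4370; 0.4370 0.8865]  H_jac=[-0.0838 0.2425]  S=[0.4048]  K=[-0.0442; 0.4407]  nu=[-0.3328]  x^+=[3.6981, 1.1266]  P^+=[1.4767 0.4449; 0.4449 0.8079]

H_jac[0,0] = -0.0838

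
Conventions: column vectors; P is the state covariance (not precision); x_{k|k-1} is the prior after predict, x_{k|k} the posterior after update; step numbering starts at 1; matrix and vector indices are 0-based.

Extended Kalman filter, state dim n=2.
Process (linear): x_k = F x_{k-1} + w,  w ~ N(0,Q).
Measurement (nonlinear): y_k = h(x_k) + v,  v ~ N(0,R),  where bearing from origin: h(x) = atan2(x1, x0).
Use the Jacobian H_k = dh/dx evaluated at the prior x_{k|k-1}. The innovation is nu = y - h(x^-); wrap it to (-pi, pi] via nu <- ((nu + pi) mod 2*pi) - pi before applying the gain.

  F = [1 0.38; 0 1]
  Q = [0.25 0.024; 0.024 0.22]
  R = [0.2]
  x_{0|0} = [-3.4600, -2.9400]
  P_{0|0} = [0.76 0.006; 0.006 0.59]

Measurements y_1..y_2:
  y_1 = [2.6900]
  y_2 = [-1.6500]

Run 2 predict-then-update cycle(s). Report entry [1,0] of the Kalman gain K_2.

K[1,0] = -0.4897

step 1: x^-=[-4.5772, -2.9400]  P^-=[1.0998 0.2542; 0.2542 0.8100]  H_jac=[0.0993 -0.1547]  S=[0.2224]  K=[0.3144; -0.4497]  nu=[-1.0225]  x^+=[-4.8987, -2.4801]  P^+=[1.0778 0.2857; 0.2857 0.7650]
step 2: x^-=[-5.8412, -2.4801]  P^-=[1.6553 0.6004; 0.6004 0.9850]  H_jac=[0.0616 -0.1450]  S=[0.2163]  K=[0.0687; -0.4897]  nu=[1.0901]  x^+=[-5.7663, -3.0139]  P^+=[1.6543 0.6076; 0.6076 0.9332]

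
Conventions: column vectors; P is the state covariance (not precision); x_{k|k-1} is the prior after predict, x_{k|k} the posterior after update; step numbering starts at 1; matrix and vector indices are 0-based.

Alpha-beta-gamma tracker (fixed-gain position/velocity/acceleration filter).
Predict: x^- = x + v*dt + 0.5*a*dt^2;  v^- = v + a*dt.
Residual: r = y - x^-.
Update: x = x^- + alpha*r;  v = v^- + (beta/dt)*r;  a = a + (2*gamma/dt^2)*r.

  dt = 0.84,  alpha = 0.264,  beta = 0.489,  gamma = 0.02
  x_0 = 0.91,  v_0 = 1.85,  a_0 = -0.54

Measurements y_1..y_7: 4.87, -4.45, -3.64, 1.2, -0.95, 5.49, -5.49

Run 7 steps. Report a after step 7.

a_post = -0.2692

step 1: x_pred=2.2735  r=2.5965  x^+=2.9590  v^+=2.9079  a^+=-0.3928
step 2: x_pred=5.2631  r=-9.7131  x^+=2.6988  v^+=-3.0764  a^+=-0.9434
step 3: x_pred=-0.2182  r=-3.4218  x^+=-1.1216  v^+=-5.8609  a^+=-1.1374
step 4: x_pred=-6.4460  r=7.6460  x^+=-4.4274  v^+=-2.3652  a^+=-0.7040
step 5: x_pred=-6.6626  r=5.7126  x^+=-5.1545  v^+=0.3690  a^+=-0.3801
step 6: x_pred=-4.9786  r=10.4686  x^+=-2.2149  v^+=6.1439  a^+=0.2133
step 7: x_pred=3.0212  r=-8.5112  x^+=0.7743  v^+=1.3684  a^+=-0.2692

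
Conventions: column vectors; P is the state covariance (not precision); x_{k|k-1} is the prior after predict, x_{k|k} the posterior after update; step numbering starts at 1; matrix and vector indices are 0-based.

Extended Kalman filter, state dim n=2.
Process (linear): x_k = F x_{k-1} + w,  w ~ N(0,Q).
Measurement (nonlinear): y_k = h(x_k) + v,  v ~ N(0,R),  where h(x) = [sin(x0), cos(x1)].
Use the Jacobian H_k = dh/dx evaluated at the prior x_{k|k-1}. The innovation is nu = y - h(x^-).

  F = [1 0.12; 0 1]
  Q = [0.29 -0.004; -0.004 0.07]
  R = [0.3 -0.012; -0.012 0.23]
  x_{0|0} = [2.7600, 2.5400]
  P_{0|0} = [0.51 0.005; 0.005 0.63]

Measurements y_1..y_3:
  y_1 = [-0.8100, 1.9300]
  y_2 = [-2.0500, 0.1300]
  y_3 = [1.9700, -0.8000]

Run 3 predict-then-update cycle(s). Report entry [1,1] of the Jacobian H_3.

H_jac[1,1] = -0.5183

step 1: x^-=[3.0648, 2.5400]  P^-=[0.8103 0.0766; 0.0766 0.7000]  H_jac=[-0.9971 0.0000; 0.0000 -0.5660]  S=[1.1055 0.0312; 0.0312 0.4542]  K=[-0.7295 -0.0453; -0.0445 -0.8691]  nu=[-0.8867, 2.7544]  x^+=[3.5869, 0.1855]  P^+=[0.2190 0.0029; 0.0029 0.3523]
step 2: x^-=[3.6092, 0.1855]  P^-=[0.5147 0.0412; 0.0412 0.4223]  H_jac=[-0.8927 0.0000; 0.0000 -0.1844]  S=[0.7102 -0.0052; -0.0052 0.2444]  K=[-0.6473 -0.0449; -0.0542 -0.3198]  nu=[-1.5993, -0.8528]  x^+=[4.6827, 0.5449]  P^+=[0.2169 0.0139; 0.0139 0.3954]
step 3: x^-=[4.7481, 0.5449]  P^-=[0.5160 0.0573; 0.0573 0.4654]  H_jac=[0.0357 0.0000; 0.0000 -0.5183]  S=[0.3007 -0.0131; -0.0131 0.3550]  K=[0.0578 -0.0816; -0.0227 -0.6803]  nu=[2.9694, -1.6552]  x^+=[5.0548, 1.6033]  P^+=[0.5125 0.0375; 0.0375 0.3013]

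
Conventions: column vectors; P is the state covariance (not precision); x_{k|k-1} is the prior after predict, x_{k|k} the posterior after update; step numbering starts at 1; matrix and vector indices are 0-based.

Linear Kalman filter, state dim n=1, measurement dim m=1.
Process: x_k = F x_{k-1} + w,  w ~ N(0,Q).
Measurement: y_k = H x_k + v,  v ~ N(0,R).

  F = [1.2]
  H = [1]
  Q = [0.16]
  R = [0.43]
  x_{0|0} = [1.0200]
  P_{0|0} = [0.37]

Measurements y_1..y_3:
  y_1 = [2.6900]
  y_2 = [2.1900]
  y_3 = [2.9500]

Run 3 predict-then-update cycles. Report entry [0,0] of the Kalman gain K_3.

K[0,0] = 0.5403

step 1: x^-=[1.2240]  P^-=[0.6928]  S=[1.1228]  K=[0.6170]  nu=[1.4660]  x^+=[2.1286]  P^+=[0.2653]
step 2: x^-=[2.5543]  P^-=[0.5421]  S=[0.9721]  K=[0.5576]  nu=[-0.3643]  x^+=[2.3511]  P^+=[0.2398]
step 3: x^-=[2.8214]  P^-=[0.5053]  S=[0.9353]  K=[0.5403]  nu=[0.1286]  x^+=[2.8909]  P^+=[0.2323]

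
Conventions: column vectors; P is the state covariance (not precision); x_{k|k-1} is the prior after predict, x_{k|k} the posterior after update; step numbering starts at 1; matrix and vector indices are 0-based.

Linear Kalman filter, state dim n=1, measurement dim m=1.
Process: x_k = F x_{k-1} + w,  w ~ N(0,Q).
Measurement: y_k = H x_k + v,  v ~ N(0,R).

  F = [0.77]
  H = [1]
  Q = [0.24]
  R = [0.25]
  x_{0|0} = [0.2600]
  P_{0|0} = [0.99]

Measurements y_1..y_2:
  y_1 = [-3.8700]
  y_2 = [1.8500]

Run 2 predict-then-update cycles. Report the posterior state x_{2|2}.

step 1: x^-=[0.2002]  P^-=[0.8270]  S=[1.0770]  K=[0.7679]  nu=[-4.0702]  x^+=[-2.9252]  P^+=[0.1920]
step 2: x^-=[-2.2524]  P^-=[0.3538]  S=[0.6038]  K=[0.5860]  nu=[4.1024]  x^+=[0.1515]  P^+=[0.1465]

x_post = [0.1515]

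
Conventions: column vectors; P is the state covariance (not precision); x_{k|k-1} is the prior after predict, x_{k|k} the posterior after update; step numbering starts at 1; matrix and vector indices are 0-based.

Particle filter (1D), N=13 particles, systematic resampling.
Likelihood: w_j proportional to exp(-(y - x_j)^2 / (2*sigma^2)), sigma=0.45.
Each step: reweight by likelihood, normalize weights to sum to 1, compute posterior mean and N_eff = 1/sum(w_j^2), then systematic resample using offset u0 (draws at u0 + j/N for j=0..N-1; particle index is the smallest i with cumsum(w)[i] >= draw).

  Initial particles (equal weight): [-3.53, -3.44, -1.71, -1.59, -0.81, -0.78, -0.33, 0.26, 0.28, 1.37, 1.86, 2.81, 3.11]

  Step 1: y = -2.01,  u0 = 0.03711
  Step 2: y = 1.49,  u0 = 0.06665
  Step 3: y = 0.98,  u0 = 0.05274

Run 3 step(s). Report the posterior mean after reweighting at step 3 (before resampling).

post_mean = -1.5944

step 1: w=[0.0022, 0.0042, 0.5300, 0.4282, 0.0189, 0.0158, 0.0006, 0.0000, 0.0000, 0.0000, 0.0000, 0.0000, 0.0000]  mean=-1.6374  Neff=2.1510  idx=[2, 2, 2, 2, 2, 2, 2, 3, 3, 3, 3, 3, 3]
step 2: w=[0.0219, 0.0219, 0.0219, 0.0219, 0.0219, 0.0219, 0.0219, 0.1411, 0.1411, 0.1411, 0.1411, 0.1411, 0.1411]  mean=-1.6084  Neff=8.1455  idx=[3, 6, 7, 8, 8, 9, 9, 10, 10, 11, 11, 12, 12]
step 3: w=[0.0184, 0.0184, 0.0876, 0.0876, 0.0876, 0.0876, 0.0876, 0.0876, 0.0876, 0.0876, 0.0876, 0.0876, 0.0876]  mean=-1.5944  Neff=11.7632  idx=[2, 3, 3, 4, 5, 6, 7, 8, 9, 10, 10, 11, 12]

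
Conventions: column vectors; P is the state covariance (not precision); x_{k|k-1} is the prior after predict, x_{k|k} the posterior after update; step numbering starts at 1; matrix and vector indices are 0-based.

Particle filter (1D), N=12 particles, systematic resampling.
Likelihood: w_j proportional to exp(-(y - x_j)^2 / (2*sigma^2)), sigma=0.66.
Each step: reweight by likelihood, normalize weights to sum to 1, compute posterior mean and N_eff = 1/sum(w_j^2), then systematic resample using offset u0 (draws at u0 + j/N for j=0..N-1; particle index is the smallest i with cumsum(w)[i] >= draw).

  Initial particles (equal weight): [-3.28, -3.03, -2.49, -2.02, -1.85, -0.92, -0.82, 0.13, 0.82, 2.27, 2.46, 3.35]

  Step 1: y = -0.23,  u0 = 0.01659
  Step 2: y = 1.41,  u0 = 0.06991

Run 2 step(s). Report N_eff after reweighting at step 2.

step 1: w=[0.0000, 0.0000, 0.0012, 0.0102, 0.0199, 0.2342, 0.2713, 0.3486, 0.1141, 0.0003, 0.0001, 0.0000]  mean=-0.3586  Neff=3.7947  idx=[4, 5, 5, 6, 6, 6, 6, 7, 7, 7, 7, 8]
step 2: w=[0.0000, 0.0015, 0.0015, 0.0026, 0.0026, 0.0026, 0.0026, 0.1175, 0.1175, 0.1175, 0.1175, 0.5167]  mean=0.4736  Neff=3.1030  idx=[7, 8, 8, 9, 10, 11, 11, 11, 11, 11, 11, 11]

N_eff = 3.1030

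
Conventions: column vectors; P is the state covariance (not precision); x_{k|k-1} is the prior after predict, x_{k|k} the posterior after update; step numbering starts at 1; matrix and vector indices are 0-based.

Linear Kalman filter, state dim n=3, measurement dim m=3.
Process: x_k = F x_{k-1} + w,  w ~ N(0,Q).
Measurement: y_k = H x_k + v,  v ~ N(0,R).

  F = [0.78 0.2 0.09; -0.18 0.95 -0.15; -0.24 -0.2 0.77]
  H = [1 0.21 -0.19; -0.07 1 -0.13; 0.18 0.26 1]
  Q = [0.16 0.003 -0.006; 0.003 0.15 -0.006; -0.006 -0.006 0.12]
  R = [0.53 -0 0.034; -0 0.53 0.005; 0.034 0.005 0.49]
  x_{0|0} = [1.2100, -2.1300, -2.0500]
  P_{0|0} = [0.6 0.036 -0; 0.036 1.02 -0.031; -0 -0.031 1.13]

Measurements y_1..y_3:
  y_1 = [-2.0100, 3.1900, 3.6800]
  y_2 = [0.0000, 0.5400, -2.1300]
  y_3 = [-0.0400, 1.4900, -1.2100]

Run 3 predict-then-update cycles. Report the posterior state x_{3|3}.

step 1: x^-=[0.3333, -1.9338, -1.4429]  P^-=[0.5851 0.1210 -0.0924; 0.1210 1.1119 -0.3349; -0.0924 -0.3349 0.8783]  S=[1.3085 0.4170 -0.0738; 0.4170 1.7281 -0.1228; -0.0738 -0.1228 1.2664]  K=[0.5037 -0.0642 0.0582; 0.1188 0.6386 0.0499; -0.1630 -0.1752 0.5852]  nu=[-2.2114, 4.9596, 5.5657]  x^+=[-0.7749, 1.2483, 1.3057]  P^+=[0.2721 -0.0147 0.0002; -0.0147 0.3310 -0.0517; 0.0002 -0.0517 0.2937]
step 2: x^-=[-0.2372, 1.1295, 0.9417]  P^-=[0.3347 0.0105 -0.0538; 0.0105 0.4839 -0.1277; -0.0538 -0.1277 0.3375]  S=[0.9333 0.1309 -0.0128; 0.1309 1.0520 -0.0339; -0.0128 -0.0339 0.7863]  K=[0.3795 -0.0524 0.0156; 0.0811 0.4657 0.0215; -0.1316 -0.1313 0.3669]  nu=[0.1790, -0.4837, -3.3227]  x^+=[-0.1959, 0.8475, -0.2376]  P^+=[0.2025 -0.0151 -0.0122; -0.0151 0.2401 -0.0441; -0.0122 -0.0441 0.1883]
step 3: x^-=[-0.0047, 0.8760, -0.3054]  P^-=[0.2863 0.0062 -0.0505; 0.0062 0.3946 -0.0941; -0.0505 -0.0941 0.2696]  S=[0.8727 0.1019 -0.0061; 0.1019 0.9532 -0.0162; -0.0061 -0.0162 0.7290]  K=[0.3458 -0.0445 0.0056; 0.0738 0.4188 0.0232; -0.1237 -0.1131 0.3202]  nu=[-0.2773, 0.5739, -1.1315]  x^+=[-0.1325, 1.0697, -0.6983]  P^+=[0.1832 -0.0127 -0.0154; -0.0127 0.2163 -0.0380; -0.0154 -0.0380 0.1648]

x_post = [-0.1325, 1.0697, -0.6983]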